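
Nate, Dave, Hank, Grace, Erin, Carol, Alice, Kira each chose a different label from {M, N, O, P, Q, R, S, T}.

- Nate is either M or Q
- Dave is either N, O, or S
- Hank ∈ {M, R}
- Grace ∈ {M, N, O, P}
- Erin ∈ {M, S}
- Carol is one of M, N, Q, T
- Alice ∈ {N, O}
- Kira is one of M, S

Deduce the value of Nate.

The 8 variables together cover exactly {M, N, O, P, Q, R, S, T} — 8 values for 8 variables — and P appears only in Grace's list, so Grace = P.
Among the 7 still-open variables, R fits only Hank (and all 7 values in {M, N, O, Q, R, S, T} must be used), so Hank = R.
The 6 still-open variables together cover exactly {M, N, O, Q, S, T} — 6 values for 6 variables — and T appears only in Carol's list, so Carol = T.
The 5 still-open variables together cover exactly {M, N, O, Q, S} — 5 values for 5 variables — and Q appears only in Nate's list, so Nate = Q.

Q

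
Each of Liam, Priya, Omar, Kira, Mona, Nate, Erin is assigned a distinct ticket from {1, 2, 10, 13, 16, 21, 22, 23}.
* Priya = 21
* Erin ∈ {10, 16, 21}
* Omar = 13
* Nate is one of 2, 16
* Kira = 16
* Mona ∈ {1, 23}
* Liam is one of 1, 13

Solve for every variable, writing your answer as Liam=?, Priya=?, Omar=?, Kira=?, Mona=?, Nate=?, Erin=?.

Liam=1, Priya=21, Omar=13, Kira=16, Mona=23, Nate=2, Erin=10

Priya's domain is down to {21}, so Priya = 21. Eliminate 21 elsewhere: Erin.
Omar has just one choice, so Omar = 13. Strike 13 from Liam.
Kira has just one choice, so Kira = 16. Strike 16 from Nate, Erin.
Nate has just one choice, so Nate = 2.
Erin's domain is down to {10}, so Erin = 10.
Liam's domain is down to {1}, so Liam = 1. So Mona can't be 1.
Mona must be 23 (only option left).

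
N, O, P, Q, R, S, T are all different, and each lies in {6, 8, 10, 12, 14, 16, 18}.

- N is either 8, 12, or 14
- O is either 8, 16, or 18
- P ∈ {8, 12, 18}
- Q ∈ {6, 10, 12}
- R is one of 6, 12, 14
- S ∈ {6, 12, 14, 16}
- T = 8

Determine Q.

T's domain is down to {8}, so T = 8. Remove 8 from N, O, P.
The 6 still-open variables together cover exactly {6, 10, 12, 14, 16, 18} — 6 values for 6 variables — and 10 appears only in Q's list, so Q = 10.

10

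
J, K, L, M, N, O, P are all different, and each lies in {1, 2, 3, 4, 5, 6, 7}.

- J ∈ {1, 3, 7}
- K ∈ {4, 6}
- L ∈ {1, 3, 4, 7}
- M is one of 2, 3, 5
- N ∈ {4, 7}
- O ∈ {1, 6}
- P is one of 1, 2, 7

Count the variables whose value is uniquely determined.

2

Among the 7 variables, 5 fits only M (and all 7 values in {1, 2, 3, 4, 5, 6, 7} must be used), so M = 5.
Among the 6 still-open variables, 2 fits only P (and all 6 values in {1, 2, 3, 4, 6, 7} must be used), so P = 2.
Determined: M=5, P=2. The other variables each still have more than one consistent value. That makes 2.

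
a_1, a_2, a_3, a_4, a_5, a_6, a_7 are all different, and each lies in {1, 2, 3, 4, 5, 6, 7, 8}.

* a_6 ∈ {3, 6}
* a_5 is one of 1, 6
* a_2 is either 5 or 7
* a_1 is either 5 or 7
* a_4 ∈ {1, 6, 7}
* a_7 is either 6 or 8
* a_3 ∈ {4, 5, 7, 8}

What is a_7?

The 7 variables together cover exactly {1, 3, 4, 5, 6, 7, 8} — 7 values for 7 variables — and 3 appears only in a_6's list, so a_6 = 3.
Among the 6 still-open variables, 4 fits only a_3 (and all 6 values in {1, 4, 5, 6, 7, 8} must be used), so a_3 = 4.
Among the 5 still-open variables, 8 fits only a_7 (and all 5 values in {1, 5, 6, 7, 8} must be used), so a_7 = 8.

8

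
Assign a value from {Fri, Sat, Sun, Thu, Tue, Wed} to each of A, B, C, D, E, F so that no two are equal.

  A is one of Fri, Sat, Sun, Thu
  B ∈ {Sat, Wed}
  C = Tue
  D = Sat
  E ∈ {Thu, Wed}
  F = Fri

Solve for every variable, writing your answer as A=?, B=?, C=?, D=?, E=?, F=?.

C's domain is down to {Tue}, so C = Tue.
D has just one choice, so D = Sat. Eliminate Sat elsewhere: A, B.
F has just one choice, so F = Fri. Remove Fri from A.
B must be Wed (only option left). Strike Wed from E.
E must be Thu (only option left). Strike Thu from A.
A has just one choice, so A = Sun.

A=Sun, B=Wed, C=Tue, D=Sat, E=Thu, F=Fri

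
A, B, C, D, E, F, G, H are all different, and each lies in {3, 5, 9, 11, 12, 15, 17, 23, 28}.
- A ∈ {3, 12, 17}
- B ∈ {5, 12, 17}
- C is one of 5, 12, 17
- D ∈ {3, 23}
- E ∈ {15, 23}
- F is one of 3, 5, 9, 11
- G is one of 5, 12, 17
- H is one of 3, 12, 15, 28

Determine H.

B, C, G between them cover only {5, 12, 17} — a naked triple. Remove those values from A, F, H.
That leaves A = 3. Strike 3 from D, F, H.
D's domain is down to {23}, so D = 23. Eliminate 23 elsewhere: E.
That leaves E = 15. Strike 15 from H.
So H = 28.

28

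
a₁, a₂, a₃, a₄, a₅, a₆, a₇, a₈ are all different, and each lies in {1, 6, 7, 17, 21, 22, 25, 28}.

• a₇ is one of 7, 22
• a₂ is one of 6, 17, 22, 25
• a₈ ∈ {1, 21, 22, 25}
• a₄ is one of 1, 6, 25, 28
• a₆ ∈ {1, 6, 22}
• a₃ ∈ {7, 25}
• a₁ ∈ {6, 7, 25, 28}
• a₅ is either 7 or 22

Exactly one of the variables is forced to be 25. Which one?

a₃

Among the 8 variables, 17 fits only a₂ (and all 8 values in {1, 6, 7, 17, 21, 22, 25, 28} must be used), so a₂ = 17.
The 7 still-open variables together cover exactly {1, 6, 7, 21, 22, 25, 28} — 7 values for 7 variables — and 21 appears only in a₈'s list, so a₈ = 21.
a₅ and a₇ share exactly the 2 values {7, 22}; by pigeonhole those values go to them, so strike 7, 22 from a₁, a₃, a₆.
So 25 goes to a₃.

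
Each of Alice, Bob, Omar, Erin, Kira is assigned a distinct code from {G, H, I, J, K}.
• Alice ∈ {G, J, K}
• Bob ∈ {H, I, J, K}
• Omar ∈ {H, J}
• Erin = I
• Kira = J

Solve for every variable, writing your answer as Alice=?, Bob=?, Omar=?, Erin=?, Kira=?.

Alice=G, Bob=K, Omar=H, Erin=I, Kira=J

Erin must be I (only option left). So Bob can't be I.
Kira must be J (only option left). Remove J from Alice, Bob, Omar.
That leaves Omar = H. So Bob can't be H.
Bob's domain is down to {K}, so Bob = K. Eliminate K elsewhere: Alice.
Alice has just one choice, so Alice = G.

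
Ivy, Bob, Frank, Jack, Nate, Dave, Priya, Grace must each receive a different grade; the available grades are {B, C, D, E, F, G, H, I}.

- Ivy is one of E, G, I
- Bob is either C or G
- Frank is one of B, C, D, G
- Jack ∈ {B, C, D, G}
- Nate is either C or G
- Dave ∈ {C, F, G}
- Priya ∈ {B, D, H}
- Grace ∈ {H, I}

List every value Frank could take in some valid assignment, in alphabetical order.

B, D

The 8 variables draw from only 8 values {B, C, D, E, F, G, H, I}, so each is used; only Ivy can be E, hence Ivy = E.
The 7 still-open variables draw from only 7 values {B, C, D, F, G, H, I}, so each is used; only Dave can be F, hence Dave = F.
The 6 still-open variables together cover exactly {B, C, D, G, H, I} — 6 values for 6 variables — and I appears only in Grace's list, so Grace = I.
Among the 5 still-open variables, H fits only Priya (and all 5 values in {B, C, D, G, H} must be used), so Priya = H.
The 2 variables Bob and Nate are confined to {C, G}, which locks those values in; drop them from Frank, Jack.
No further eliminations apply; Frank can still be any of B, D.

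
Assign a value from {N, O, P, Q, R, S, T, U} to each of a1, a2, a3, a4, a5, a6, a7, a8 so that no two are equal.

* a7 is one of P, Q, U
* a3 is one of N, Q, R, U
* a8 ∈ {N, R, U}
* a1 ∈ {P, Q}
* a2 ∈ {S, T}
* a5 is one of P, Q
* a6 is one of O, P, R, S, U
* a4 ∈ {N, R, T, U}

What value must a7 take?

U

The 8 variables together cover exactly {N, O, P, Q, R, S, T, U} — 8 values for 8 variables — and O appears only in a6's list, so a6 = O.
The 7 still-open variables draw from only 7 values {N, P, Q, R, S, T, U}, so each is used; only a2 can be S, hence a2 = S.
The 6 still-open variables draw from only 6 values {N, P, Q, R, T, U}, so each is used; only a4 can be T, hence a4 = T.
a1 and a5 share exactly the 2 values {P, Q}; by pigeonhole those values go to them, so strike P, Q from a3, a7.
So a7 = U.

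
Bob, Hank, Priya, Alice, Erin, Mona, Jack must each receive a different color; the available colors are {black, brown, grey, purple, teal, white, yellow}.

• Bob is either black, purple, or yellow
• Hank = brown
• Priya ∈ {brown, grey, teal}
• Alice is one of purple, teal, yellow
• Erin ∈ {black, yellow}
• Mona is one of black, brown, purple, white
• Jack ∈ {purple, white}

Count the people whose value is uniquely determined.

3

Hank has just one choice, so Hank = brown. Eliminate brown elsewhere: Priya, Mona.
The 6 still-open variables draw from only 6 values {black, grey, purple, teal, white, yellow}, so each is used; only Priya can be grey, hence Priya = grey.
Among the 5 still-open variables, teal fits only Alice (and all 5 values in {black, purple, teal, white, yellow} must be used), so Alice = teal.
Determined: Hank=brown, Priya=grey, Alice=teal. The other people each still have more than one consistent value. That makes 3.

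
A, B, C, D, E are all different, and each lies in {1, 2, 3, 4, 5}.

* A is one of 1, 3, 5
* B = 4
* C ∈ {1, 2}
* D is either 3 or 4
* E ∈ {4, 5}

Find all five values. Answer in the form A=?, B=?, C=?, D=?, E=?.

A=1, B=4, C=2, D=3, E=5

B must be 4 (only option left). Eliminate 4 elsewhere: D, E.
D's domain is down to {3}, so D = 3. Eliminate 3 elsewhere: A.
E must be 5 (only option left). Remove 5 from A.
A has just one choice, so A = 1. Remove 1 from C.
That leaves C = 2.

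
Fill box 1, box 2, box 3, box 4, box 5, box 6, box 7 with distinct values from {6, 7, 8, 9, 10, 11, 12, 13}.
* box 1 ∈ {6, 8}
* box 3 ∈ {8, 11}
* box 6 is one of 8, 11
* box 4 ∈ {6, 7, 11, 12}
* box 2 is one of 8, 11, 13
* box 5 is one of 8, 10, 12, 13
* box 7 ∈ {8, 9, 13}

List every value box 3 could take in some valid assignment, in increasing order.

The 2 variables box 3 and box 6 are confined to {8, 11}, which locks those values in; drop them from box 1, box 2, box 4, box 5, box 7.
That leaves box 1 = 6. So box 4 can't be 6.
box 2 must be 13 (only option left). Remove 13 from box 5, box 7.
box 7 has just one choice, so box 7 = 9.
No further eliminations apply; box 3 can still be any of 8, 11.

8, 11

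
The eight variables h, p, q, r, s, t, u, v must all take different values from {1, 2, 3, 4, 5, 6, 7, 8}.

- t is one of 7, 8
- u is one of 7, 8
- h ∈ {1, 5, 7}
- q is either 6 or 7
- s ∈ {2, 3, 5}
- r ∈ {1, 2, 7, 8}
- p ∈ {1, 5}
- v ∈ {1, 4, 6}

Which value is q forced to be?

Among the 8 variables, 3 fits only s (and all 8 values in {1, 2, 3, 4, 5, 6, 7, 8} must be used), so s = 3.
The 7 still-open variables together cover exactly {1, 2, 4, 5, 6, 7, 8} — 7 values for 7 variables — and 2 appears only in r's list, so r = 2.
The 6 still-open variables together cover exactly {1, 4, 5, 6, 7, 8} — 6 values for 6 variables — and 4 appears only in v's list, so v = 4.
The 5 still-open variables together cover exactly {1, 5, 6, 7, 8} — 5 values for 5 variables — and 6 appears only in q's list, so q = 6.

6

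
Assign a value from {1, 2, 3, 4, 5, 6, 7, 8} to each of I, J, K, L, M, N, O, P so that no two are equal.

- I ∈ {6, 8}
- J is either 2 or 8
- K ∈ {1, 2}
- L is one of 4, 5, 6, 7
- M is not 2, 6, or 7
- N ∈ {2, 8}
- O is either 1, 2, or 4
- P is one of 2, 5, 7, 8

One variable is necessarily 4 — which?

The 8 variables draw from only 8 values {1, 2, 3, 4, 5, 6, 7, 8}, so each is used; only M can be 3, hence M = 3.
The 2 variables J and N are confined to {2, 8}, which locks those values in; drop them from I, K, O, P.
That leaves I = 6. So L can't be 6.
K's domain is down to {1}, so K = 1. Remove 1 from O.
So 4 goes to O.

O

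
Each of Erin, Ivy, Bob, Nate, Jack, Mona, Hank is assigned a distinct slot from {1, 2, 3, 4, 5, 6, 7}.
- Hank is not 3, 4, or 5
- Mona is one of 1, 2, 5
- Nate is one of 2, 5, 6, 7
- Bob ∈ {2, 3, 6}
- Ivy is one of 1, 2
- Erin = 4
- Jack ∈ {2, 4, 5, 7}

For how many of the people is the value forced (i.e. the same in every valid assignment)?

2

Erin's domain is down to {4}, so Erin = 4. So Jack can't be 4.
The 6 still-open variables draw from only 6 values {1, 2, 3, 5, 6, 7}, so each is used; only Bob can be 3, hence Bob = 3.
Determined: Erin=4, Bob=3. The other people each still have more than one consistent value. That makes 2.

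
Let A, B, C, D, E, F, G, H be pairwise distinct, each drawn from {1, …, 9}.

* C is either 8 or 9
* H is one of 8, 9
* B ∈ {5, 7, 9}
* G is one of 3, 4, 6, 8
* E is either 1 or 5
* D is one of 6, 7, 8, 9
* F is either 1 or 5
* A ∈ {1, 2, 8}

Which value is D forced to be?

The 2 variables C and H are confined to {8, 9}, which locks those values in; drop them from A, B, D, G.
E and F between them cover only {1, 5} — a naked pair. Remove those values from A, B.
A has just one choice, so A = 2.
B has just one choice, so B = 7. Strike 7 from D.
So D = 6.

6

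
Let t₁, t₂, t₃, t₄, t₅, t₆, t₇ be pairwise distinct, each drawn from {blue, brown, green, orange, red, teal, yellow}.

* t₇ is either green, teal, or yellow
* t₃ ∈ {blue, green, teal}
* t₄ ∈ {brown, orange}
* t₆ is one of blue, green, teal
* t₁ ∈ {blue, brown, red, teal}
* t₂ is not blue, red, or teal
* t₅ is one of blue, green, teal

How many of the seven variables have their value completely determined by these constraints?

The 7 variables draw from only 7 values {blue, brown, green, orange, red, teal, yellow}, so each is used; only t₁ can be red, hence t₁ = red.
t₃, t₅, t₆ share exactly the 3 values {blue, green, teal}; by pigeonhole those values go to them, so strike blue, green, teal from t₂, t₇.
t₇ must be yellow (only option left). So t₂ can't be yellow.
Determined: t₁=red, t₇=yellow. The other variables each still have more than one consistent value. That makes 2.

2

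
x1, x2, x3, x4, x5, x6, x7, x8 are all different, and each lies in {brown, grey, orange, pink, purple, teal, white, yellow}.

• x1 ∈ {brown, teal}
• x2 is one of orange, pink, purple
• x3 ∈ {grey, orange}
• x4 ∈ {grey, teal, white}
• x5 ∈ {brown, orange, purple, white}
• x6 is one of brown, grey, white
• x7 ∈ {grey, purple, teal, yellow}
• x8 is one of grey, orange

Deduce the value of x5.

purple

The 8 variables together cover exactly {brown, grey, orange, pink, purple, teal, white, yellow} — 8 values for 8 variables — and pink appears only in x2's list, so x2 = pink.
Among the 7 still-open variables, yellow fits only x7 (and all 7 values in {brown, grey, orange, purple, teal, white, yellow} must be used), so x7 = yellow.
The 6 still-open variables draw from only 6 values {brown, grey, orange, purple, teal, white}, so each is used; only x5 can be purple, hence x5 = purple.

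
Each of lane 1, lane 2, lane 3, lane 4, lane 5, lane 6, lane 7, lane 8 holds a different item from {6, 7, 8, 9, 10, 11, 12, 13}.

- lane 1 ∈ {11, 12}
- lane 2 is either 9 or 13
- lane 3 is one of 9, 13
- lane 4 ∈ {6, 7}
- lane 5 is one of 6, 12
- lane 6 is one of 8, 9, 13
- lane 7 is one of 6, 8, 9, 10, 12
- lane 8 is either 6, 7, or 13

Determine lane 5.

12

The 8 variables draw from only 8 values {6, 7, 8, 9, 10, 11, 12, 13}, so each is used; only lane 7 can be 10, hence lane 7 = 10.
Among the 7 still-open variables, 8 fits only lane 6 (and all 7 values in {6, 7, 8, 9, 11, 12, 13} must be used), so lane 6 = 8.
Among the 6 still-open variables, 11 fits only lane 1 (and all 6 values in {6, 7, 9, 11, 12, 13} must be used), so lane 1 = 11.
The 5 still-open variables draw from only 5 values {6, 7, 9, 12, 13}, so each is used; only lane 5 can be 12, hence lane 5 = 12.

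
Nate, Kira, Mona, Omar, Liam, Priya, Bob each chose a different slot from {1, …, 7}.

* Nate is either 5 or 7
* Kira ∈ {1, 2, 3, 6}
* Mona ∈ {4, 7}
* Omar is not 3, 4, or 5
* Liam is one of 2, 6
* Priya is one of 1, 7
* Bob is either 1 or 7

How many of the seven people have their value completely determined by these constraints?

3

The 7 variables together cover exactly {1, 2, 3, 4, 5, 6, 7} — 7 values for 7 variables — and 3 appears only in Kira's list, so Kira = 3.
Among the 6 still-open variables, 4 fits only Mona (and all 6 values in {1, 2, 4, 5, 6, 7} must be used), so Mona = 4.
Among the 5 still-open variables, 5 fits only Nate (and all 5 values in {1, 2, 5, 6, 7} must be used), so Nate = 5.
The 2 variables Priya and Bob are confined to {1, 7}, which locks those values in; drop them from Omar.
Determined: Nate=5, Kira=3, Mona=4. The other people each still have more than one consistent value. That makes 3.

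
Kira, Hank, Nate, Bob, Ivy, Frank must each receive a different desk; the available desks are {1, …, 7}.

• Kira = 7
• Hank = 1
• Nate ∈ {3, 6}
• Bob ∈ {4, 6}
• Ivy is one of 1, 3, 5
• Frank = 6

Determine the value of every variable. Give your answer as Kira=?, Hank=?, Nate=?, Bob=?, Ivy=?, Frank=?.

Kira=7, Hank=1, Nate=3, Bob=4, Ivy=5, Frank=6

Kira must be 7 (only option left).
Hank has just one choice, so Hank = 1. Strike 1 from Ivy.
Frank must be 6 (only option left). Strike 6 from Nate, Bob.
Nate has just one choice, so Nate = 3. Strike 3 from Ivy.
Bob must be 4 (only option left).
Ivy must be 5 (only option left).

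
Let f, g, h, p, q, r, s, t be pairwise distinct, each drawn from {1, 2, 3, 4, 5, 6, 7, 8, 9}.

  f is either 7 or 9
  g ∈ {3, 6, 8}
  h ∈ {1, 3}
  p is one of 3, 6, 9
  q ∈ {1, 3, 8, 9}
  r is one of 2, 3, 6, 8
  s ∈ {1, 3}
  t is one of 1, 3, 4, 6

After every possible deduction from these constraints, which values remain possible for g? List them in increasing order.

Among the 8 variables, 2 fits only r (and all 8 values in {1, 2, 3, 4, 6, 7, 8, 9} must be used), so r = 2.
Among the 7 still-open variables, 4 fits only t (and all 7 values in {1, 3, 4, 6, 7, 8, 9} must be used), so t = 4.
Among the 6 still-open variables, 7 fits only f (and all 6 values in {1, 3, 6, 7, 8, 9} must be used), so f = 7.
h and s between them cover only {1, 3} — a naked pair. Remove those values from g, p, q.
No further eliminations apply; g can still be any of 6, 8.

6, 8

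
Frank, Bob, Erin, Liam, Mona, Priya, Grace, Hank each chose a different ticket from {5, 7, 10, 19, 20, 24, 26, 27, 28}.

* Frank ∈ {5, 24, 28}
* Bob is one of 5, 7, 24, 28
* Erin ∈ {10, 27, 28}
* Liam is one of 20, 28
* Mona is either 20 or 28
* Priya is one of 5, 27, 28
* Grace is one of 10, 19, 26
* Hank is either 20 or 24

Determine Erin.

10

Liam and Mona share exactly the 2 values {20, 28}; by pigeonhole those values go to them, so strike 20, 28 from Frank, Bob, Erin, Priya, Hank.
Hank has just one choice, so Hank = 24. So Frank, Bob can't be 24.
That leaves Frank = 5. Eliminate 5 elsewhere: Bob, Priya.
Bob has just one choice, so Bob = 7.
Priya must be 27 (only option left). Strike 27 from Erin.
So Erin = 10.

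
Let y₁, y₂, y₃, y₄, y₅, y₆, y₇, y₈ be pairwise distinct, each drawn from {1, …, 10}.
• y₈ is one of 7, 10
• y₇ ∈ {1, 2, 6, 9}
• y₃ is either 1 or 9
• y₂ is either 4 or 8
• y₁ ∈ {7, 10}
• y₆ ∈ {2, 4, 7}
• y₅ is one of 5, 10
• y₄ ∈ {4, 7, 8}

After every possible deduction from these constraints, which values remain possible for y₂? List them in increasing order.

y₁ and y₈ between them cover only {7, 10} — a naked pair. Remove those values from y₄, y₅, y₆.
y₅'s domain is down to {5}, so y₅ = 5.
y₂ and y₄ share exactly the 2 values {4, 8}; by pigeonhole those values go to them, so strike 4, 8 from y₆.
y₆ must be 2 (only option left). Eliminate 2 elsewhere: y₇.
No further eliminations apply; y₂ can still be any of 4, 8.

4, 8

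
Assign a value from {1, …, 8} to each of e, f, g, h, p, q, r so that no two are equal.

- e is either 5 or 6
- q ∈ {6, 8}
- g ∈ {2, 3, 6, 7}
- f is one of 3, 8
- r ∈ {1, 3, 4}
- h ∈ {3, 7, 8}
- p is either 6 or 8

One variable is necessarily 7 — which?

h

p and q share exactly the 2 values {6, 8}; by pigeonhole those values go to them, so strike 6, 8 from e, f, g, h.
e's domain is down to {5}, so e = 5.
f has just one choice, so f = 3. So g, h, r can't be 3.
So 7 goes to h.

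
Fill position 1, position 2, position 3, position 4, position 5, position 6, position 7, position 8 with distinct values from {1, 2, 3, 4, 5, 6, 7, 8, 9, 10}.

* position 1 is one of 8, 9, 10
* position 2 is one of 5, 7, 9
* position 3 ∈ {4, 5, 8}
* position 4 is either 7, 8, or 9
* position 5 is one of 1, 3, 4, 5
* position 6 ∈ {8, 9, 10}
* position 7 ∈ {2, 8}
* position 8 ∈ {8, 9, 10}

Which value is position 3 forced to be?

4

The 3 variables position 1, position 6, position 8 are confined to {8, 9, 10}, which locks those values in; drop them from position 2, position 3, position 4, position 7.
That leaves position 4 = 7. Remove 7 from position 2.
position 7 must be 2 (only option left).
position 2 must be 5 (only option left). Strike 5 from position 3, position 5.
So position 3 = 4.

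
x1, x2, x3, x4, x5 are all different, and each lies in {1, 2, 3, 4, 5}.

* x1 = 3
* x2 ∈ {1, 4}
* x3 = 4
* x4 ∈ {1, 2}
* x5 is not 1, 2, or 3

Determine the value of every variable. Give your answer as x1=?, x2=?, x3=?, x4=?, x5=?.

x1=3, x2=1, x3=4, x4=2, x5=5

x1 has just one choice, so x1 = 3.
x3 has just one choice, so x3 = 4. So x2, x5 can't be 4.
x5 must be 5 (only option left).
x2 must be 1 (only option left). Remove 1 from x4.
x4 has just one choice, so x4 = 2.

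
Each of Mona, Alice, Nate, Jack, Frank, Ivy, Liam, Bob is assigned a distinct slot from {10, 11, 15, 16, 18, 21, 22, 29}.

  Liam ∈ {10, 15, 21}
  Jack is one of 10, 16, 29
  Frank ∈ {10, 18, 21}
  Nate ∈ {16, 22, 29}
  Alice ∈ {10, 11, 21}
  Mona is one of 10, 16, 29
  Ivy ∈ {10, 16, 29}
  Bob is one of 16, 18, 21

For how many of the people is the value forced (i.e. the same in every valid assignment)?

The 8 variables draw from only 8 values {10, 11, 15, 16, 18, 21, 22, 29}, so each is used; only Alice can be 11, hence Alice = 11.
The 7 still-open variables draw from only 7 values {10, 15, 16, 18, 21, 22, 29}, so each is used; only Liam can be 15, hence Liam = 15.
Among the 6 still-open variables, 22 fits only Nate (and all 6 values in {10, 16, 18, 21, 22, 29} must be used), so Nate = 22.
Mona, Jack, Ivy between them cover only {10, 16, 29} — a naked triple. Remove those values from Frank, Bob.
Determined: Alice=11, Nate=22, Liam=15. The other people each still have more than one consistent value. That makes 3.

3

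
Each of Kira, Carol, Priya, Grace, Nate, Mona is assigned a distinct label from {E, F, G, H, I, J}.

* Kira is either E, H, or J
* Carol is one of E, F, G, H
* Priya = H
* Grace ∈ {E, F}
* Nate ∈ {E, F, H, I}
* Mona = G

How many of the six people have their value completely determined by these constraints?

4

Priya has just one choice, so Priya = H. So Kira, Carol, Nate can't be H.
Mona has just one choice, so Mona = G. Strike G from Carol.
The 4 still-open variables draw from only 4 values {E, F, I, J}, so each is used; only Nate can be I, hence Nate = I.
The 3 still-open variables together cover exactly {E, F, J} — 3 values for 3 variables — and J appears only in Kira's list, so Kira = J.
Determined: Kira=J, Priya=H, Nate=I, Mona=G. The other people each still have more than one consistent value. That makes 4.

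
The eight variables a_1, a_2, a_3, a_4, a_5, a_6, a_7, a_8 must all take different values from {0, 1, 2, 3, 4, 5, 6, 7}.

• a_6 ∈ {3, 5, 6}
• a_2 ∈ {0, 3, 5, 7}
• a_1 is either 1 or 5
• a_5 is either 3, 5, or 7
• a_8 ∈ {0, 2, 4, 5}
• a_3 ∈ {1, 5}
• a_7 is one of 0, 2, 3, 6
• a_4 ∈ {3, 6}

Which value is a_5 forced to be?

Among the 8 variables, 4 fits only a_8 (and all 8 values in {0, 1, 2, 3, 4, 5, 6, 7} must be used), so a_8 = 4.
Among the 7 still-open variables, 2 fits only a_7 (and all 7 values in {0, 1, 2, 3, 5, 6, 7} must be used), so a_7 = 2.
Among the 6 still-open variables, 0 fits only a_2 (and all 6 values in {0, 1, 3, 5, 6, 7} must be used), so a_2 = 0.
The 5 still-open variables together cover exactly {1, 3, 5, 6, 7} — 5 values for 5 variables — and 7 appears only in a_5's list, so a_5 = 7.

7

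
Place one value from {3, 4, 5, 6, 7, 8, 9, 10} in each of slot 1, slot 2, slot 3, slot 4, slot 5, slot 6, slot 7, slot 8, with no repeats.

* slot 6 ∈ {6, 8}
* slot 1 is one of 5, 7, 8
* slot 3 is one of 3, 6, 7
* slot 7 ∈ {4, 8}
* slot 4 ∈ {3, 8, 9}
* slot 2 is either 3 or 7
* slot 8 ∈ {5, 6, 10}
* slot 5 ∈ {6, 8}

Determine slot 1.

Among the 8 variables, 4 fits only slot 7 (and all 8 values in {3, 4, 5, 6, 7, 8, 9, 10} must be used), so slot 7 = 4.
The 7 still-open variables draw from only 7 values {3, 5, 6, 7, 8, 9, 10}, so each is used; only slot 4 can be 9, hence slot 4 = 9.
The 6 still-open variables draw from only 6 values {3, 5, 6, 7, 8, 10}, so each is used; only slot 8 can be 10, hence slot 8 = 10.
The 5 still-open variables together cover exactly {3, 5, 6, 7, 8} — 5 values for 5 variables — and 5 appears only in slot 1's list, so slot 1 = 5.

5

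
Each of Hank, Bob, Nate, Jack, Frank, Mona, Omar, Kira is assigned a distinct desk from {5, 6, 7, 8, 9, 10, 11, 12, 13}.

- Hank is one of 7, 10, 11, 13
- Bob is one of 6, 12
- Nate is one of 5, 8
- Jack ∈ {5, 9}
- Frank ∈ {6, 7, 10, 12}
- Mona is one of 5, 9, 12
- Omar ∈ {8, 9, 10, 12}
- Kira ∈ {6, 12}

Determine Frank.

The 2 variables Bob and Kira are confined to {6, 12}, which locks those values in; drop them from Frank, Mona, Omar.
Jack and Mona between them cover only {5, 9} — a naked pair. Remove those values from Nate, Omar.
Nate's domain is down to {8}, so Nate = 8. So Omar can't be 8.
Omar's domain is down to {10}, so Omar = 10. Strike 10 from Hank, Frank.
So Frank = 7.

7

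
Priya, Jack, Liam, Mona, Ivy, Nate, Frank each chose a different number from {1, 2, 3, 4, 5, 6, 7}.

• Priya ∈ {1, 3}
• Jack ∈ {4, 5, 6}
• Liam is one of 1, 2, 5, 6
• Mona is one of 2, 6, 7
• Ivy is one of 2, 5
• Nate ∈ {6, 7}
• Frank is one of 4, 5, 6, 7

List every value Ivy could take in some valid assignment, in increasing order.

The 7 variables together cover exactly {1, 2, 3, 4, 5, 6, 7} — 7 values for 7 variables — and 3 appears only in Priya's list, so Priya = 3.
The 6 still-open variables draw from only 6 values {1, 2, 4, 5, 6, 7}, so each is used; only Liam can be 1, hence Liam = 1.
No further eliminations apply; Ivy can still be any of 2, 5.

2, 5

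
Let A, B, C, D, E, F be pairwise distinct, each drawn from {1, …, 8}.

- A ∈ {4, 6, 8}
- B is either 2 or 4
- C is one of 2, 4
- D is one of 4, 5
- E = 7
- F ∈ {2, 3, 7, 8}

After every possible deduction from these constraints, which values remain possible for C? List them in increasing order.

E has just one choice, so E = 7. Remove 7 from F.
B and C share exactly the 2 values {2, 4}; by pigeonhole those values go to them, so strike 2, 4 from A, D, F.
D must be 5 (only option left).
No further eliminations apply; C can still be any of 2, 4.

2, 4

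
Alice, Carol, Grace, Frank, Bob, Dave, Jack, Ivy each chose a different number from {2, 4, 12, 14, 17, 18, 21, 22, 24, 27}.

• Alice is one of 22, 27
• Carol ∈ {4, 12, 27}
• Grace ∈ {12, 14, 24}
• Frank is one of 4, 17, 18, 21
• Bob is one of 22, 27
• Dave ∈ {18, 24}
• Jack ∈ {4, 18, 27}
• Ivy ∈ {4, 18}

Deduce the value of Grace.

14

Alice and Bob share exactly the 2 values {22, 27}; by pigeonhole those values go to them, so strike 22, 27 from Carol, Jack.
Jack and Ivy between them cover only {4, 18} — a naked pair. Remove those values from Carol, Frank, Dave.
That leaves Carol = 12. So Grace can't be 12.
Dave has just one choice, so Dave = 24. Eliminate 24 elsewhere: Grace.
So Grace = 14.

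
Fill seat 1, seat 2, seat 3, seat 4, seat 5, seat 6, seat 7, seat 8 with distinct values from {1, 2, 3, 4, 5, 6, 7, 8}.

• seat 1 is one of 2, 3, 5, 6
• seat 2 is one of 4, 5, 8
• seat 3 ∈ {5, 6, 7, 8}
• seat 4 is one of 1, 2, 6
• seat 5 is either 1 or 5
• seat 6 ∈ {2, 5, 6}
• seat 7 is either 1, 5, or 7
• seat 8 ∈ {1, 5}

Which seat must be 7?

Among the 8 variables, 3 fits only seat 1 (and all 8 values in {1, 2, 3, 4, 5, 6, 7, 8} must be used), so seat 1 = 3.
The 7 still-open variables draw from only 7 values {1, 2, 4, 5, 6, 7, 8}, so each is used; only seat 2 can be 4, hence seat 2 = 4.
Among the 6 still-open variables, 8 fits only seat 3 (and all 6 values in {1, 2, 5, 6, 7, 8} must be used), so seat 3 = 8.
The 5 still-open variables together cover exactly {1, 2, 5, 6, 7} — 5 values for 5 variables — and 7 appears only in seat 7's list, so seat 7 = 7.

seat 7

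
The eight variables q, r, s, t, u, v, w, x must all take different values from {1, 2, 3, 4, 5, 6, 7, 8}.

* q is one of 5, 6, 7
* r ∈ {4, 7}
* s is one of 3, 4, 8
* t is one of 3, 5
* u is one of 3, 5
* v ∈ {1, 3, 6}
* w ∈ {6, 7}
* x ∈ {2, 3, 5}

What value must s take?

The 8 variables draw from only 8 values {1, 2, 3, 4, 5, 6, 7, 8}, so each is used; only v can be 1, hence v = 1.
The 7 still-open variables together cover exactly {2, 3, 4, 5, 6, 7, 8} — 7 values for 7 variables — and 2 appears only in x's list, so x = 2.
Among the 6 still-open variables, 8 fits only s (and all 6 values in {3, 4, 5, 6, 7, 8} must be used), so s = 8.

8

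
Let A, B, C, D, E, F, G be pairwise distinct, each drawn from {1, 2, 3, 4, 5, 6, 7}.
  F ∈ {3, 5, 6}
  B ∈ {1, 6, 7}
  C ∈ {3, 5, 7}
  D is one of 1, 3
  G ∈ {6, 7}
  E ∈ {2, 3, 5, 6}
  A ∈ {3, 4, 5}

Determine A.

The 7 variables draw from only 7 values {1, 2, 3, 4, 5, 6, 7}, so each is used; only E can be 2, hence E = 2.
The 6 still-open variables draw from only 6 values {1, 3, 4, 5, 6, 7}, so each is used; only A can be 4, hence A = 4.

4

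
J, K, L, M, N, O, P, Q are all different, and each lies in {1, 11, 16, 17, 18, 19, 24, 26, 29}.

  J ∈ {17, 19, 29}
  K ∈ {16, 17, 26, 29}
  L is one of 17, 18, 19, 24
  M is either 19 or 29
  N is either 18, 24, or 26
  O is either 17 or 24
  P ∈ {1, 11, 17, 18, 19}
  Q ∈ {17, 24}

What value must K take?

The 2 variables O and Q are confined to {17, 24}, which locks those values in; drop them from J, K, L, N, P.
J and M between them cover only {19, 29} — a naked pair. Remove those values from K, L, P.
L must be 18 (only option left). Remove 18 from N, P.
N must be 26 (only option left). So K can't be 26.
So K = 16.

16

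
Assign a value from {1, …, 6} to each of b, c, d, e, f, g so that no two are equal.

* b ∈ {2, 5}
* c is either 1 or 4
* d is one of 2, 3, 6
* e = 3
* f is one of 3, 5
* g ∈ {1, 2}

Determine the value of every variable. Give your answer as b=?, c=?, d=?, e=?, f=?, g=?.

e's domain is down to {3}, so e = 3. So d, f can't be 3.
f's domain is down to {5}, so f = 5. Remove 5 from b.
That leaves b = 2. So d, g can't be 2.
d must be 6 (only option left).
g must be 1 (only option left). Remove 1 from c.
c's domain is down to {4}, so c = 4.

b=2, c=4, d=6, e=3, f=5, g=1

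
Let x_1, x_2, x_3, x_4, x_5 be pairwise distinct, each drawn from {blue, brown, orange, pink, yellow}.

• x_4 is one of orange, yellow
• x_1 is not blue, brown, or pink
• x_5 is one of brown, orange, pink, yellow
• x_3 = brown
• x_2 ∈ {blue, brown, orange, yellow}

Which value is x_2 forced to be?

x_3's domain is down to {brown}, so x_3 = brown. So x_2, x_5 can't be brown.
The 4 still-open variables draw from only 4 values {blue, orange, pink, yellow}, so each is used; only x_2 can be blue, hence x_2 = blue.

blue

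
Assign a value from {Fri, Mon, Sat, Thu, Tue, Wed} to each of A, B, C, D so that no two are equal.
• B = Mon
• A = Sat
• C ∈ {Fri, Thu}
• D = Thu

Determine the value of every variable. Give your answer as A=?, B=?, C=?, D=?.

A=Sat, B=Mon, C=Fri, D=Thu

A has just one choice, so A = Sat.
B's domain is down to {Mon}, so B = Mon.
D's domain is down to {Thu}, so D = Thu. Eliminate Thu elsewhere: C.
C must be Fri (only option left).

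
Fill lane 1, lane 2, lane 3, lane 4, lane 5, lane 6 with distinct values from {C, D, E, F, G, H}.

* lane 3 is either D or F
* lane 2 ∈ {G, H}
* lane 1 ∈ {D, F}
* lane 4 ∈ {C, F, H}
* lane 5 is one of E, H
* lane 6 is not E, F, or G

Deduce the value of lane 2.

Among the 6 variables, E fits only lane 5 (and all 6 values in {C, D, E, F, G, H} must be used), so lane 5 = E.
Among the 5 still-open variables, G fits only lane 2 (and all 5 values in {C, D, F, G, H} must be used), so lane 2 = G.

G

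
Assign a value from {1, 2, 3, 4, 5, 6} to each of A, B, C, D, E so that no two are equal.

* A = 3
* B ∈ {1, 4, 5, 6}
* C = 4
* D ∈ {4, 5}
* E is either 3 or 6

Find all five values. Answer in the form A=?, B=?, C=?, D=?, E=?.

A=3, B=1, C=4, D=5, E=6

A must be 3 (only option left). Strike 3 from E.
C has just one choice, so C = 4. Strike 4 from B, D.
D's domain is down to {5}, so D = 5. Remove 5 from B.
E must be 6 (only option left). Remove 6 from B.
B has just one choice, so B = 1.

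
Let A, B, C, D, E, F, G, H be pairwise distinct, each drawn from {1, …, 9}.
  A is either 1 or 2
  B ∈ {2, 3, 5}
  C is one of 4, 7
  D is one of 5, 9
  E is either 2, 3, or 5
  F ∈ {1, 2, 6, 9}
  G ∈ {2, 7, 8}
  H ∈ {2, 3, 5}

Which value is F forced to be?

6

B, E, H share exactly the 3 values {2, 3, 5}; by pigeonhole those values go to them, so strike 2, 3, 5 from A, D, F, G.
A has just one choice, so A = 1. Strike 1 from F.
D has just one choice, so D = 9. Eliminate 9 elsewhere: F.
So F = 6.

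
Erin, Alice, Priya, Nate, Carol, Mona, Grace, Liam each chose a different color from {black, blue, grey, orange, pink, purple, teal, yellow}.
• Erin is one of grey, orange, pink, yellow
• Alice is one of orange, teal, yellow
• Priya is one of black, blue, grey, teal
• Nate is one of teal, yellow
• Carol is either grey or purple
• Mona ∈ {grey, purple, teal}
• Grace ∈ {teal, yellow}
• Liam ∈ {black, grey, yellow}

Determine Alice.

orange

The 8 variables together cover exactly {black, blue, grey, orange, pink, purple, teal, yellow} — 8 values for 8 variables — and blue appears only in Priya's list, so Priya = blue.
The 7 still-open variables draw from only 7 values {black, grey, orange, pink, purple, teal, yellow}, so each is used; only Liam can be black, hence Liam = black.
Among the 6 still-open variables, pink fits only Erin (and all 6 values in {grey, orange, pink, purple, teal, yellow} must be used), so Erin = pink.
The 5 still-open variables together cover exactly {grey, orange, purple, teal, yellow} — 5 values for 5 variables — and orange appears only in Alice's list, so Alice = orange.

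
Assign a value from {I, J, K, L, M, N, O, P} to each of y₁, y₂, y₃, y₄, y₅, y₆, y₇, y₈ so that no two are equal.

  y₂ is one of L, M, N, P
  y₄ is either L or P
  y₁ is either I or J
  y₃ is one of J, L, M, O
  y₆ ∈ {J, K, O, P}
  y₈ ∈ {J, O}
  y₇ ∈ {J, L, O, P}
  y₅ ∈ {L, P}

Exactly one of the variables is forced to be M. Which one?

y₃

The 8 variables draw from only 8 values {I, J, K, L, M, N, O, P}, so each is used; only y₁ can be I, hence y₁ = I.
The 7 still-open variables draw from only 7 values {J, K, L, M, N, O, P}, so each is used; only y₆ can be K, hence y₆ = K.
The 6 still-open variables draw from only 6 values {J, L, M, N, O, P}, so each is used; only y₂ can be N, hence y₂ = N.
The 5 still-open variables together cover exactly {J, L, M, O, P} — 5 values for 5 variables — and M appears only in y₃'s list, so y₃ = M.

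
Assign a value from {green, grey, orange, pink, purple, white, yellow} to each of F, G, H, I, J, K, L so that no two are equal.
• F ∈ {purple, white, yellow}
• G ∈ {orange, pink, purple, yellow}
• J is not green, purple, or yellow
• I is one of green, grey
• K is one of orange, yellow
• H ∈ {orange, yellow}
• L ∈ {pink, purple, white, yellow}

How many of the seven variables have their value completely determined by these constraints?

Among the 7 variables, green fits only I (and all 7 values in {green, grey, orange, pink, purple, white, yellow} must be used), so I = green.
Among the 6 still-open variables, grey fits only J (and all 6 values in {grey, orange, pink, purple, white, yellow} must be used), so J = grey.
H and K between them cover only {orange, yellow} — a naked pair. Remove those values from F, G, L.
Determined: I=green, J=grey. The other variables each still have more than one consistent value. That makes 2.

2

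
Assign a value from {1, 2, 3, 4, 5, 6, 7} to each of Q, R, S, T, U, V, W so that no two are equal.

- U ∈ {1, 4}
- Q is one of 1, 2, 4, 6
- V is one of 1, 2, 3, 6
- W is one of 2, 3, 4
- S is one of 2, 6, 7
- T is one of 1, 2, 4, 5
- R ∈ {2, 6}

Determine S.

Among the 7 variables, 5 fits only T (and all 7 values in {1, 2, 3, 4, 5, 6, 7} must be used), so T = 5.
The 6 still-open variables together cover exactly {1, 2, 3, 4, 6, 7} — 6 values for 6 variables — and 7 appears only in S's list, so S = 7.

7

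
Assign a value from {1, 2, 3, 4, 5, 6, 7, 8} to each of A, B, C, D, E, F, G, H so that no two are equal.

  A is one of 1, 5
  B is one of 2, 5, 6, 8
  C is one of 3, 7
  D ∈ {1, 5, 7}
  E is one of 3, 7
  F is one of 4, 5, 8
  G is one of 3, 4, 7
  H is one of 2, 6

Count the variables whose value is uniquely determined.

C and E between them cover only {3, 7} — a naked pair. Remove those values from D, G.
G must be 4 (only option left). Eliminate 4 elsewhere: F.
A and D between them cover only {1, 5} — a naked pair. Remove those values from B, F.
F must be 8 (only option left). Strike 8 from B.
Determined: F=8, G=4. The other variables each still have more than one consistent value. That makes 2.

2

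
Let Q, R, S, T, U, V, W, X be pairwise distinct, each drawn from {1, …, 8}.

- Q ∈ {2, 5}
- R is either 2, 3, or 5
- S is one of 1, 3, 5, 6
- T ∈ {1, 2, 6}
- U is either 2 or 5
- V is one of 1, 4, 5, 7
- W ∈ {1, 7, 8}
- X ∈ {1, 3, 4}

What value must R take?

The 8 variables together cover exactly {1, 2, 3, 4, 5, 6, 7, 8} — 8 values for 8 variables — and 8 appears only in W's list, so W = 8.
The 7 still-open variables draw from only 7 values {1, 2, 3, 4, 5, 6, 7}, so each is used; only V can be 7, hence V = 7.
The 6 still-open variables draw from only 6 values {1, 2, 3, 4, 5, 6}, so each is used; only X can be 4, hence X = 4.
Q and U between them cover only {2, 5} — a naked pair. Remove those values from R, S, T.
So R = 3.

3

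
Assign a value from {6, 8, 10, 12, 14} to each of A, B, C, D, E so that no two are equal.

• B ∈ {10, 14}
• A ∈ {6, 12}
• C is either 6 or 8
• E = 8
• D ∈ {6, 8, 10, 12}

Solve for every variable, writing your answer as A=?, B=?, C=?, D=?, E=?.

A=12, B=14, C=6, D=10, E=8

E's domain is down to {8}, so E = 8. So C, D can't be 8.
That leaves C = 6. So A, D can't be 6.
A must be 12 (only option left). Remove 12 from D.
D's domain is down to {10}, so D = 10. Strike 10 from B.
B must be 14 (only option left).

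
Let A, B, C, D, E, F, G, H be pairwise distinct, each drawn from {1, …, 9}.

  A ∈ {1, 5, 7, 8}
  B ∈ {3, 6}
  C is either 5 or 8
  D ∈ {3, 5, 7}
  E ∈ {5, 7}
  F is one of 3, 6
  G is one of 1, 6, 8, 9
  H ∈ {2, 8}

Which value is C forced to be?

The 8 variables draw from only 8 values {1, 2, 3, 5, 6, 7, 8, 9}, so each is used; only H can be 2, hence H = 2.
The 7 still-open variables together cover exactly {1, 3, 5, 6, 7, 8, 9} — 7 values for 7 variables — and 9 appears only in G's list, so G = 9.
The 6 still-open variables draw from only 6 values {1, 3, 5, 6, 7, 8}, so each is used; only A can be 1, hence A = 1.
Among the 5 still-open variables, 8 fits only C (and all 5 values in {3, 5, 6, 7, 8} must be used), so C = 8.

8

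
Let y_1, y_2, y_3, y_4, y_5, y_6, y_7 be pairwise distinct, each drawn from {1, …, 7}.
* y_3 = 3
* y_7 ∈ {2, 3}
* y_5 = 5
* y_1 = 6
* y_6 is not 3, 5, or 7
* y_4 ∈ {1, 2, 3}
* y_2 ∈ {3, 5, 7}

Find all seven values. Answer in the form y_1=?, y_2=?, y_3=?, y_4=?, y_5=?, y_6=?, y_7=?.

y_1 must be 6 (only option left). Eliminate 6 elsewhere: y_6.
That leaves y_3 = 3. Remove 3 from y_2, y_4, y_7.
That leaves y_5 = 5. So y_2 can't be 5.
That leaves y_7 = 2. So y_4, y_6 can't be 2.
y_2 must be 7 (only option left).
That leaves y_4 = 1. So y_6 can't be 1.
y_6 must be 4 (only option left).

y_1=6, y_2=7, y_3=3, y_4=1, y_5=5, y_6=4, y_7=2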